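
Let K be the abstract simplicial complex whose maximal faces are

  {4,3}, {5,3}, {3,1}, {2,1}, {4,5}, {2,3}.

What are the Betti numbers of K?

b_0 = 1, b_1 = 2.

Fix the vertex order 1 < 2 < 3 < 4 < 5 and write every simplex with vertices in increasing order. Then dim K = 1 and the simplices of K are:

  0-simplices (5): [1], [2], [3], [4], [5]
  1-simplices (6): [1,2], [1,3], [2,3], [3,4], [3,5], [4,5]

giving chain groups C_0 ≅ Z^5, C_1 ≅ Z^6.

Boundary ∂_1: C_1 → C_0 sends each edge [p,q] (with p < q) to q − p. For instance
  ∂[1,2] = [2] − [1].
This gives a 5×6 integer matrix of rank 4; reducing to Smith normal form yields diagonal entries (1,1,1,1).

Now H_k = ker ∂_k / im ∂_{k+1}, so:

  H_0: rank C_0 − rank ∂_1 = 5 − 4 = 1, and the invariant factors of ∂_1 are all 1, so H_0 ≅ Z.
  H_1: rank ker ∂_1 − rank ∂_2 = (6 − 4) − 0 = 2, and there is no ∂_2, so H_1 ≅ Z^2.

As a check, the Euler characteristic is 5 − 6 = -1, which agrees with 1 − 2 = -1.

Hence the Betti numbers are b_0 = 1, b_1 = 2.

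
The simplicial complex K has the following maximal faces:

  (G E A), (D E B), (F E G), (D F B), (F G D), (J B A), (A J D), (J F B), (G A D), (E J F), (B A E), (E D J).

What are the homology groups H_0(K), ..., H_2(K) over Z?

We work with the vertex ordering A < B < D < E < F < G < J. The simplices of K, each written with vertices in increasing order, are:

  0-simplices (7): A, B, D, E, F, G, J
  1-simplices (18): AB, AD, AE, AG, AJ, BD, BE, BF, BJ, DE, DF, DG, DJ, EF, EG, EJ, FG, FJ
  2-simplices (12): ABE, ABJ, ADG, ADJ, AEG, BDE, BDF, BFJ, DEJ, DFG, EFG, EFJ

so the chain groups are C_0 ≅ Z^7, C_1 ≅ Z^18, C_2 ≅ Z^12.

The boundary map ∂_1: C_1 → C_0 is given by ∂[p,q] = [q] − [p].
This gives a 7×18 integer matrix of rank 6; reducing to Smith normal form yields diagonal entries (1,1,1,1,1,1).

The boundary map ∂_2: C_2 → C_1 sends each 2-simplex [p,q,r] to [q,r] − [p,r] + [p,q]. For instance
  ∂ABE = BE − AE + AB,
  ∂EFG = FG − EG + EF.
This gives a 18×12 integer matrix of rank 12; reducing to Smith normal form yields diagonal entries (1,1,1,1,1,1,1,1,1,1,1,2).

Now H_k = ker ∂_k / im ∂_{k+1}, so:

  H_0: rank C_0 − rank ∂_1 = 7 − 6 = 1, and the invariant factors of ∂_1 are all 1, so H_0 ≅ Z.
  H_1: rank ker ∂_1 − rank ∂_2 = (18 − 6) − 12 = 0, and ∂_2 has invariant factor 2 > 1, so H_1 ≅ Z/2Z.
  H_2: rank ker ∂_2 − rank ∂_3 = (12 − 12) − 0 = 0, and there is no ∂_3, so H_2 ≅ 0.

As a check, the Euler characteristic is 7 − 18 + 12 = 1, which agrees with 1 − 0 + 0 = 1.
(K is a triangulation of the real projective plane RP^2.)

H_0 ≅ Z,  H_1 ≅ Z/2Z,  H_2 = 0.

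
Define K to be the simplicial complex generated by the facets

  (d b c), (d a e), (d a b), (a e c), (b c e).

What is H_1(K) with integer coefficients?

Fix the vertex order a < b < c < d < e and write every simplex with vertices in increasing order. Then dim K = 2 and the simplices of K are:

  0-simplices (5): a, b, c, d, e
  1-simplices (10): ab, ac, ad, ae, bc, bd, be, cd, ce, de
  2-simplices (5): abd, ace, ade, bcd, bce

so the chain groups are C_0 ≅ Z^5, C_1 ≅ Z^10, C_2 ≅ Z^5.

Boundary ∂_1: C_1 → C_0 maps an edge to its endpoints' difference, ∂[p,q] = q − p.
This gives a 5×10 integer matrix of rank 4; reducing to Smith normal form yields diagonal entries (1,1,1,1).

∂_2: C_2 → C_1 maps a triangle to the signed sum of its edges. For instance
  ∂ace = ce − ae + ac,
  ∂ade = de − ae + ad.
This gives a 10×5 integer matrix of rank 5; reducing to Smith normal form yields diagonal entries (1,1,1,1,1).

Computing H_k = (kernel of ∂_k) / (image of ∂_{k+1}):

  H_1: rank ker ∂_1 − rank ∂_2 = (10 − 4) − 5 = 1, and the invariant factors of ∂_2 are all 1, so H_1 = Z.

H_1 = Z.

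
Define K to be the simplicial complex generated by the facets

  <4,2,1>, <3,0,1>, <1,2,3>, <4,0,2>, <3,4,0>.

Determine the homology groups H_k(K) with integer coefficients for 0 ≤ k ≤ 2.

We work with the vertex ordering 0 < 1 < 2 < 3 < 4. The simplices of K, each written with vertices in increasing order, are:

  0-simplices (5): [0], [1], [2], [3], [4]
  1-simplices (10): [0,1], [0,2], [0,3], [0,4], [1,2], [1,3], [1,4], [2,3], [2,4], [3,4]
  2-simplices (5): [0,1,3], [0,2,4], [0,3,4], [1,2,3], [1,2,4]

giving chain groups C_0 ≅ Z^5, C_1 ≅ Z^10, C_2 ≅ Z^5.

∂_1: C_1 → C_0 maps an edge to its endpoints' difference, ∂[p,q] = q − p. For instance
  ∂[1,2] = [2] − [1].
The resulting 5×10 matrix has rank 4, and its Smith normal form has invariant factors (1,1,1,1).

∂_2: C_2 → C_1 sends each 2-simplex [p,q,r] to [q,r] − [p,r] + [p,q]. For instance
  ∂[0,2,4] = [2,4] − [0,4] + [0,2],
  ∂[1,2,3] = [2,3] − [1,3] + [1,2].
As a 10×5 matrix over Z this has rank 5, with invariant factors (1,1,1,1,1).

Computing H_k = (kernel of ∂_k) / (image of ∂_{k+1}):

  H_0: rank C_0 − rank ∂_1 = 5 − 4 = 1, and the invariant factors of ∂_1 are all 1, so H_0 ≅ Z.
  H_1: rank ker ∂_1 − rank ∂_2 = (10 − 4) − 5 = 1, and the invariant factors of ∂_2 are all 1, so H_1 ≅ Z.
  H_2: rank ker ∂_2 − rank ∂_3 = (5 − 5) − 0 = 0, and there is no ∂_3, so H_2 ≅ 0.

As a check, the Euler characteristic is 5 − 10 + 5 = 0, which agrees with 1 − 1 + 0 = 0.
(K is a triangulation of the Möbius band.)

H_0 = Z,  H_1 = Z,  H_2 = 0.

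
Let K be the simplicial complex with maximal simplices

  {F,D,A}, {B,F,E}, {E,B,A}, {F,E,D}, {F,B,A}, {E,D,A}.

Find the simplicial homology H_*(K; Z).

Fix the vertex order A < B < D < E < F and write every simplex with vertices in increasing order. Then dim K = 2 and the simplices of K are:

  0-simplices (5): A, B, D, E, F
  1-simplices (9): AB, AD, AE, AF, BE, BF, DE, DF, EF
  2-simplices (6): ABE, ABF, ADE, ADF, BEF, DEF

so the chain groups are C_0 ≅ Z^5, C_1 ≅ Z^9, C_2 ≅ Z^6.

The boundary map ∂_1: C_1 → C_0 maps an edge to its endpoints' difference, ∂[p,q] = q − p. For instance
  ∂EF = F − E.
This gives a 5×9 integer matrix of rank 4; reducing to Smith normal form yields diagonal entries (1,1,1,1).

∂_2: C_2 → C_1 acts by ∂[p,q,r] = [q,r] − [p,r] + [p,q]. For instance
  ∂ABF = BF − AF + AB,
  ∂ABE = BE − AE + AB.
This gives a 9×6 integer matrix of rank 5; reducing to Smith normal form yields diagonal entries (1,1,1,1,1).

Reading off H_k = ker ∂_k / im ∂_{k+1}:

  H_0: rank C_0 − rank ∂_1 = 5 − 4 = 1, and the invariant factors of ∂_1 are all 1, so H_0 ≅ Z.
  H_1: rank ker ∂_1 − rank ∂_2 = (9 − 4) − 5 = 0, and the invariant factors of ∂_2 are all 1, so H_1 ≅ 0.
  H_2: rank ker ∂_2 − rank ∂_3 = (6 − 5) − 0 = 1, and there is no ∂_3, so H_2 ≅ Z.

As a check, the Euler characteristic is 5 − 9 + 6 = 2, which agrees with 1 − 0 + 1 = 2.

H_0 ≅ Z,  H_1 = 0,  H_2 ≅ Z.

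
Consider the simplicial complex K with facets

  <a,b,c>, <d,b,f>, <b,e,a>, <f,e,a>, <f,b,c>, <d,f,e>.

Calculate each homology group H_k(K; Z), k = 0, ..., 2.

Take the total order a < b < c < d < e < f on the vertex set. Then K (dimension 2) consists of the simplices:

  0-simplices (6): a, b, c, d, e, f
  1-simplices (12): ab, ac, ae, af, bc, bd, be, bf, cf, de, df, ef
  2-simplices (6): abc, abe, aef, bcf, bdf, def

Hence C_0 ≅ Z^6, C_1 ≅ Z^12, C_2 ≅ Z^6.

Boundary ∂_1: C_1 → C_0 maps an edge to its endpoints' difference, ∂[p,q] = q − p. For instance
  ∂bc = c − b.
The resulting 6×12 matrix has rank 5, and its Smith normal form has invariant factors (1,1,1,1,1).

Boundary ∂_2: C_2 → C_1 acts by ∂[p,q,r] = [q,r] − [p,r] + [p,q]. For instance
  ∂abe = be − ae + ab,
  ∂bdf = df − bf + bd.
This gives a 12×6 integer matrix of rank 6; reducing to Smith normal form yields diagonal entries (1,1,1,1,1,1).

Computing H_k = (kernel of ∂_k) / (image of ∂_{k+1}):

  H_0: rank C_0 − rank ∂_1 = 6 − 5 = 1, and the invariant factors of ∂_1 are all 1, so H_0 ≅ Z.
  H_1: rank ker ∂_1 − rank ∂_2 = (12 − 5) − 6 = 1, and the invariant factors of ∂_2 are all 1, so H_1 ≅ Z.
  H_2: rank ker ∂_2 − rank ∂_3 = (6 − 6) − 0 = 0, and there is no ∂_3, so H_2 ≅ 0.

As a check, the Euler characteristic is 6 − 12 + 6 = 0, which agrees with 1 − 1 + 0 = 0.
(K is a triangulation of the cylinder S^1 x I.)

H_0 = Z,  H_1 = Z,  H_2 = 0.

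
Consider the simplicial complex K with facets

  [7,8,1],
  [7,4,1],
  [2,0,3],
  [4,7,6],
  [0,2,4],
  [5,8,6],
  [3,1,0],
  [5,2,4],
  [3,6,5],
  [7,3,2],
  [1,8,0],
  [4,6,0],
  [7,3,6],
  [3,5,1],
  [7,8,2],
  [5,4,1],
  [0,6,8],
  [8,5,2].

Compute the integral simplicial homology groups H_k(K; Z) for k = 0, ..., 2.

H_0 ≅ Z,  H_1 ≅ Z^2,  H_2 ≅ Z.

We work with the vertex ordering 0 < 1 < 2 < 3 < 4 < 5 < 6 < 7 < 8. The simplices of K, each written with vertices in increasing order, are:

  0-simplices (9): [0], [1], [2], [3], [4], [5], [6], [7], [8]
  1-simplices (27): (27 of them)
  2-simplices (18): [0,1,3], [0,1,8], [0,2,3], [0,2,4], [0,4,6], [0,6,8], [1,3,5], [1,4,5], [1,4,7], [1,7,8], [2,3,7], [2,4,5], [2,5,8], [2,7,8], [3,5,6], [3,6,7], [4,6,7], [5,6,8]

so the chain groups are C_0 ≅ Z^9, C_1 ≅ Z^27, C_2 ≅ Z^18.

∂_1: C_1 → C_0 is given by ∂[p,q] = [q] − [p]. For instance
  ∂[1,3] = [3] − [1].
The 9×27 boundary matrix has rank 8 and Smith normal form diag(1,1,1,1,1,1,1,1).

The boundary map ∂_2: C_2 → C_1 acts by ∂[p,q,r] = [q,r] − [p,r] + [p,q]. For instance
  ∂[2,4,5] = [4,5] − [2,5] + [2,4],
  ∂[2,7,8] = [7,8] − [2,8] + [2,7].
This gives a 27×18 integer matrix of rank 17; reducing to Smith normal form yields diagonal entries (1,1,1,1,1,1,1,1,1,1,1,1,1,1,1,1,1).

Now H_k = ker ∂_k / im ∂_{k+1}, so:

  H_0: rank C_0 − rank ∂_1 = 9 − 8 = 1, and the invariant factors of ∂_1 are all 1, so H_0 ≅ Z.
  H_1: rank ker ∂_1 − rank ∂_2 = (27 − 8) − 17 = 2, and the invariant factors of ∂_2 are all 1, so H_1 ≅ Z^2.
  H_2: rank ker ∂_2 − rank ∂_3 = (18 − 17) − 0 = 1, and there is no ∂_3, so H_2 ≅ Z.

As a check, the Euler characteristic is 9 − 27 + 18 = 0, which agrees with 1 − 2 + 1 = 0.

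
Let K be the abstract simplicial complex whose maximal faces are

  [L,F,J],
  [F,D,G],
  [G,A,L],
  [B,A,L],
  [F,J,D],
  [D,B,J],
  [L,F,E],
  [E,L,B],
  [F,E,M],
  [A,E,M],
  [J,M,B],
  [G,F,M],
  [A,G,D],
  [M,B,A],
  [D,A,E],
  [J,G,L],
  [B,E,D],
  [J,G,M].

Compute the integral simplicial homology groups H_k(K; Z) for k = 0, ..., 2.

H_0 ≅ Z,  H_1 ≅ Z ⊕ Z/2Z,  H_2 = 0.

K has 9 vertices, 27 edges, 18 triangles.
rank ∂_0 = 0, rank ∂_1 = 8 ⇒ b_0 = 9 − 0 − 8 = 1; all invariant factors of ∂_1 are 1 so no torsion. So H_0 = Z.
rank ∂_1 = 8, rank ∂_2 = 18 ⇒ b_1 = 27 − 8 − 18 = 1; ∂_2 has invariant factor(s) [2] giving torsion. So H_1 = Z ⊕ Z/2Z.
rank ∂_2 = 18, rank ∂_3 = 0 ⇒ b_2 = 18 − 18 − 0 = 0. So H_2 = 0.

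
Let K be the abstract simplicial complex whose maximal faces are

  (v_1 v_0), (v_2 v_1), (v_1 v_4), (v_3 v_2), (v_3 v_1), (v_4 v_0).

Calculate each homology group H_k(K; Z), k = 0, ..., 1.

H_0 ≅ Z,  H_1 ≅ Z^2.

K has 5 vertices, 6 edges.
rank ∂_0 = 0, rank ∂_1 = 4 ⇒ b_0 = 5 − 0 − 4 = 1; all invariant factors of ∂_1 are 1 so no torsion. So H_0 ≅ Z.
rank ∂_1 = 4, rank ∂_2 = 0 ⇒ b_1 = 6 − 4 − 0 = 2. So H_1 ≅ Z^2.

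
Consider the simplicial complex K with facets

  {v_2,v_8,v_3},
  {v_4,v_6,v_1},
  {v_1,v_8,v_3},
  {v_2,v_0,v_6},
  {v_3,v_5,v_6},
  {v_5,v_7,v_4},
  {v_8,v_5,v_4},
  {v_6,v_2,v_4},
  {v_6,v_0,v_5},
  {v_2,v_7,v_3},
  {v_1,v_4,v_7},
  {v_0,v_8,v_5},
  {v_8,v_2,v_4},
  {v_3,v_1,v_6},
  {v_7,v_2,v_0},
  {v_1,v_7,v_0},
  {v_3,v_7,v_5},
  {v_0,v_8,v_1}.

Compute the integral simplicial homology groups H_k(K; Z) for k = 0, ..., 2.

H_0 = Z,  H_1 = Z^2,  H_2 = Z.

We work with the vertex ordering v_0 < v_1 < v_2 < v_3 < v_4 < v_5 < v_6 < v_7 < v_8. The simplices of K, each written with vertices in increasing order, are:

  0-simplices (9): [v_0], [v_1], [v_2], [v_3], [v_4], [v_5], [v_6], [v_7], [v_8]
  1-simplices (27): (27 of them)
  2-simplices (18): (18 of them)

Hence C_0 ≅ Z^9, C_1 ≅ Z^27, C_2 ≅ Z^18.

∂_1: C_1 → C_0 is given by ∂[p,q] = [q] − [p].
As a 9×27 matrix over Z this has rank 8, with invariant factors (1,1,1,1,1,1,1,1).

The boundary map ∂_2: C_2 → C_1 acts by ∂[p,q,r] = [q,r] − [p,r] + [p,q]. For instance
  ∂[v_3,v_5,v_7] = [v_5,v_7] − [v_3,v_7] + [v_3,v_5],
  ∂[v_0,v_5,v_8] = [v_5,v_8] − [v_0,v_8] + [v_0,v_5].
This gives a 27×18 integer matrix of rank 17; reducing to Smith normal form yields diagonal entries (1,1,1,1,1,1,1,1,1,1,1,1,1,1,1,1,1).

From H_k ≅ ker(∂_k) / im(∂_{k+1}) we obtain:

  H_0: rank C_0 − rank ∂_1 = 9 − 8 = 1, and the invariant factors of ∂_1 are all 1, so H_0 = Z.
  H_1: rank ker ∂_1 − rank ∂_2 = (27 − 8) − 17 = 2, and the invariant factors of ∂_2 are all 1, so H_1 = Z^2.
  H_2: rank ker ∂_2 − rank ∂_3 = (18 − 17) − 0 = 1, and there is no ∂_3, so H_2 = Z.

As a check, the Euler characteristic is 9 − 27 + 18 = 0, which agrees with 1 − 2 + 1 = 0.
(K is a triangulation of the torus T^2.)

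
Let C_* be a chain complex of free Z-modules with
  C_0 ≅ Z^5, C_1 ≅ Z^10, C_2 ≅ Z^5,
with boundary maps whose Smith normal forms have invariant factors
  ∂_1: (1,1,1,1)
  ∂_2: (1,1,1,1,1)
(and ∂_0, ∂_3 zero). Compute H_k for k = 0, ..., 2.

H_0 = Z,  H_1 = Z,  H_2 = 0.

H_0: b_0 = 5 − 0 − 4 = 1; torsion from ∂_1 factors > 1: none. So H_0 = Z.
H_1: b_1 = 10 − 4 − 5 = 1; torsion from ∂_2 factors > 1: none. So H_1 = Z.
H_2: b_2 = 5 − 5 − 0 = 0; torsion from ∂_3 factors > 1: none. So H_2 = 0.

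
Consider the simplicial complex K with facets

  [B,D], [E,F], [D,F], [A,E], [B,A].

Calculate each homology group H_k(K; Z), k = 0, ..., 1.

K has 5 vertices, 5 edges.
rank ∂_0 = 0, rank ∂_1 = 4 ⇒ b_0 = 5 − 0 − 4 = 1; all invariant factors of ∂_1 are 1 so no torsion. So H_0 = Z.
rank ∂_1 = 4, rank ∂_2 = 0 ⇒ b_1 = 5 − 4 − 0 = 1. So H_1 = Z.

H_0 ≅ Z,  H_1 ≅ Z.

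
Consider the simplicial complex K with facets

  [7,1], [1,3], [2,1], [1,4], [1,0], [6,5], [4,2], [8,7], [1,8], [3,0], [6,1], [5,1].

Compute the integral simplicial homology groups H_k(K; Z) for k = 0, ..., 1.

H_0 = Z,  H_1 = Z^4.

Fix the vertex order 0 < 1 < 2 < 3 < 4 < 5 < 6 < 7 < 8 and write every simplex with vertices in increasing order. Then dim K = 1 and the simplices of K are:

  0-simplices (9): [0], [1], [2], [3], [4], [5], [6], [7], [8]
  1-simplices (12): [0,1], [0,3], [1,2], [1,3], [1,4], [1,5], [1,6], [1,7], [1,8], [2,4], [5,6], [7,8]

giving chain groups C_0 ≅ Z^9, C_1 ≅ Z^12.

∂_1: C_1 → C_0 is given by ∂[p,q] = [q] − [p].
This gives a 9×12 integer matrix of rank 8; reducing to Smith normal form yields diagonal entries (1,1,1,1,1,1,1,1).

Reading off H_k = ker ∂_k / im ∂_{k+1}:

  H_0: rank C_0 − rank ∂_1 = 9 − 8 = 1, and the invariant factors of ∂_1 are all 1, so H_0 = Z.
  H_1: rank ker ∂_1 − rank ∂_2 = (12 − 8) − 0 = 4, and there is no ∂_2, so H_1 = Z^4.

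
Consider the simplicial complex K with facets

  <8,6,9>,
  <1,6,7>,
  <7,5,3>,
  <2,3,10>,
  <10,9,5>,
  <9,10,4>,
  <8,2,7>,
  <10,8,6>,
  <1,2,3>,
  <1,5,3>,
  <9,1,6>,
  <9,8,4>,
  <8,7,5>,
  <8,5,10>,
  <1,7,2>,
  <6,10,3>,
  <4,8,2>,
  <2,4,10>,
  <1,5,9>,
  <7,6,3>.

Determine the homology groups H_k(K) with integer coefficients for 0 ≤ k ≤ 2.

K has 10 vertices, 30 edges, 20 triangles.
rank ∂_0 = 0, rank ∂_1 = 9 ⇒ b_0 = 10 − 0 − 9 = 1; all invariant factors of ∂_1 are 1 so no torsion. So H_0 = Z.
rank ∂_1 = 9, rank ∂_2 = 20 ⇒ b_1 = 30 − 9 − 20 = 1; ∂_2 has invariant factor(s) [2] giving torsion. So H_1 = Z ⊕ Z_2.
rank ∂_2 = 20, rank ∂_3 = 0 ⇒ b_2 = 20 − 20 − 0 = 0. So H_2 = 0.

H_0 = Z,  H_1 = Z ⊕ Z_2,  H_2 = 0.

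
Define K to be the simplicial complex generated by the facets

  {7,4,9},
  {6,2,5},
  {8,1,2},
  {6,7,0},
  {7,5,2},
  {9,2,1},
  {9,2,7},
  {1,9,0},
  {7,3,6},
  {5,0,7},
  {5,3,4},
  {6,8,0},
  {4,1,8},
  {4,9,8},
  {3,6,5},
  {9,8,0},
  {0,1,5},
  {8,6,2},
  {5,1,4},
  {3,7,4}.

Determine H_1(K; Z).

We work with the vertex ordering 0 < 1 < 2 < 3 < 4 < 5 < 6 < 7 < 8 < 9. The simplices of K, each written with vertices in increasing order, are:

  0-simplices (10): [0], [1], [2], [3], [4], [5], [6], [7], [8], [9]
  1-simplices (30): (30 of them)
  2-simplices (20): (20 of them)

so the chain groups are C_0 ≅ Z^10, C_1 ≅ Z^30, C_2 ≅ Z^20.

∂_1: C_1 → C_0 sends each edge [p,q] (with p < q) to q − p.
The 10×30 boundary matrix has rank 9 and Smith normal form diag(1,1,1,1,1,1,1,1,1).

Boundary ∂_2: C_2 → C_1 maps a triangle to the signed sum of its edges. For instance
  ∂[3,5,6] = [5,6] − [3,6] + [3,5],
  ∂[1,4,5] = [4,5] − [1,5] + [1,4].
As a 30×20 matrix over Z this has rank 20, with invariant factors (1,1,1,1,1,1,1,1,1,1,1,1,1,1,1,1,1,1,1,2).

Now H_k = ker ∂_k / im ∂_{k+1}, so:

  H_1: rank ker ∂_1 − rank ∂_2 = (30 − 9) − 20 = 1, and ∂_2 has invariant factor 2 > 1, so H_1 = Z ⊕ Z/2.

(K is a triangulation of the Klein bottle.)

H_1 ≅ Z ⊕ Z/2.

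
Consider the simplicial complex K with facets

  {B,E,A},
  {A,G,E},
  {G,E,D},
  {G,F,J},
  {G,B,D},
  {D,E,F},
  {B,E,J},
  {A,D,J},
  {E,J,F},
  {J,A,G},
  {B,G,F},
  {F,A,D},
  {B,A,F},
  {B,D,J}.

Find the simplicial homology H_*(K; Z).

Order the vertices as A < B < D < E < F < G < J. Listing each simplex with vertices in this order, K has dimension 2 with simplices:

  0-simplices (7): A, B, D, E, F, G, J
  1-simplices (21): AB, AD, AE, AF, AG, AJ, BD, BE, BF, BG, BJ, DE, DF, DG, DJ, EF, EG, EJ, FG, FJ, GJ
  2-simplices (14): ABE, ABF, ADF, ADJ, AEG, AGJ, BDG, BDJ, BEJ, BFG, DEF, DEG, EFJ, FGJ

Hence C_0 ≅ Z^7, C_1 ≅ Z^21, C_2 ≅ Z^14.

The boundary map ∂_1: C_1 → C_0 sends each edge [p,q] (with p < q) to q − p.
The resulting 7×21 matrix has rank 6, and its Smith normal form has invariant factors (1,1,1,1,1,1).

∂_2: C_2 → C_1 acts by ∂[p,q,r] = [q,r] − [p,r] + [p,q]. For instance
  ∂BEJ = EJ − BJ + BE,
  ∂ABF = BF − AF + AB.
The resulting 21×14 matrix has rank 13, and its Smith normal form has invariant factors (1,1,1,1,1,1,1,1,1,1,1,1,1).

From H_k ≅ ker(∂_k) / im(∂_{k+1}) we obtain:

  H_0: rank C_0 − rank ∂_1 = 7 − 6 = 1, and the invariant factors of ∂_1 are all 1, so H_0 = Z.
  H_1: rank ker ∂_1 − rank ∂_2 = (21 − 6) − 13 = 2, and the invariant factors of ∂_2 are all 1, so H_1 = Z^2.
  H_2: rank ker ∂_2 − rank ∂_3 = (14 − 13) − 0 = 1, and there is no ∂_3, so H_2 = Z.

As a check, the Euler characteristic is 7 − 21 + 14 = 0, which agrees with 1 − 2 + 1 = 0.

H_0 ≅ Z,  H_1 ≅ Z^2,  H_2 ≅ Z.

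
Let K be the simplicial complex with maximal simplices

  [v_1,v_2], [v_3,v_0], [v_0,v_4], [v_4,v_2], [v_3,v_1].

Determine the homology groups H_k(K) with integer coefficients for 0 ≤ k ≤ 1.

Order the vertices as v_0 < v_1 < v_2 < v_3 < v_4. Listing each simplex with vertices in this order, K has dimension 1 with simplices:

  0-simplices (5): [v_0], [v_1], [v_2], [v_3], [v_4]
  1-simplices (5): [v_0,v_3], [v_0,v_4], [v_1,v_2], [v_1,v_3], [v_2,v_4]

so the chain groups are C_0 ≅ Z^5, C_1 ≅ Z^5.

∂_1: C_1 → C_0 is given by ∂[p,q] = [q] − [p].
As a 5×5 matrix over Z this has rank 4, with invariant factors (1,1,1,1).

From H_k ≅ ker(∂_k) / im(∂_{k+1}) we obtain:

  H_0: rank C_0 − rank ∂_1 = 5 − 4 = 1, and the invariant factors of ∂_1 are all 1, so H_0 = Z.
  H_1: rank ker ∂_1 − rank ∂_2 = (5 − 4) − 0 = 1, and there is no ∂_2, so H_1 = Z.

H_0 = Z,  H_1 = Z.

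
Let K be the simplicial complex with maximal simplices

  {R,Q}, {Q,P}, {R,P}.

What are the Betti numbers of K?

Take the total order P < Q < R on the vertex set. Then K (dimension 1) consists of the simplices:

  0-simplices (3): P, Q, R
  1-simplices (3): PQ, PR, QR

giving chain groups C_0 ≅ Z^3, C_1 ≅ Z^3.

Boundary ∂_1: C_1 → C_0 is given by ∂[p,q] = [q] − [p].
As a 3×3 matrix over Z this has rank 2, with invariant factors (1,1).

From H_k ≅ ker(∂_k) / im(∂_{k+1}) we obtain:

  H_0: rank C_0 − rank ∂_1 = 3 − 2 = 1, and the invariant factors of ∂_1 are all 1, so H_0 = Z.
  H_1: rank ker ∂_1 − rank ∂_2 = (3 − 2) − 0 = 1, and there is no ∂_2, so H_1 = Z.

As a check, the Euler characteristic is 3 − 3 = 0, which agrees with 1 − 1 = 0.
(K is a triangulation of the circle S^1.)

Hence the Betti numbers are b_0 = 1, b_1 = 1.

b_0 = 1, b_1 = 1.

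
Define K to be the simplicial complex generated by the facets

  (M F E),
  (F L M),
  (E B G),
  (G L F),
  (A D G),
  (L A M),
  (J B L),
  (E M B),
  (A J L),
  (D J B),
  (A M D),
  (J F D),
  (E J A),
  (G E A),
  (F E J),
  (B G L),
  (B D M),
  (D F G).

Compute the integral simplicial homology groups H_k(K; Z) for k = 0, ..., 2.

Fix the vertex order A < B < D < E < F < G < J < L < M and write every simplex with vertices in increasing order. Then dim K = 2 and the simplices of K are:

  0-simplices (9): A, B, D, E, F, G, J, L, M
  1-simplices (27): AD, AE, AG, AJ, AL, AM, BD, BE, BG, BJ, BL, BM, DF, DG, DJ, DM, EF, EG, EJ, EM, FG, FJ, FL, FM, GL, JL, LM
  2-simplices (18): ADG, ADM, AEG, AEJ, AJL, ALM, BDJ, BDM, BEG, BEM, BGL, BJL, DFG, DFJ, EFJ, EFM, FGL, FLM

so the chain groups are C_0 ≅ Z^9, C_1 ≅ Z^27, C_2 ≅ Z^18.

∂_1: C_1 → C_0 maps an edge to its endpoints' difference, ∂[p,q] = q − p.
The resulting 9×27 matrix has rank 8, and its Smith normal form has invariant factors (1,1,1,1,1,1,1,1).

The boundary map ∂_2: C_2 → C_1 acts by ∂[p,q,r] = [q,r] − [p,r] + [p,q]. For instance
  ∂DFG = FG − DG + DF,
  ∂EFM = FM − EM + EF.
As a 27×18 matrix over Z this has rank 17, with invariant factors (1,1,1,1,1,1,1,1,1,1,1,1,1,1,1,1,1).

Reading off H_k = ker ∂_k / im ∂_{k+1}:

  H_0: rank C_0 − rank ∂_1 = 9 − 8 = 1, and the invariant factors of ∂_1 are all 1, so H_0 = Z.
  H_1: rank ker ∂_1 − rank ∂_2 = (27 − 8) − 17 = 2, and the invariant factors of ∂_2 are all 1, so H_1 = Z^2.
  H_2: rank ker ∂_2 − rank ∂_3 = (18 − 17) − 0 = 1, and there is no ∂_3, so H_2 = Z.

H_0 = Z,  H_1 = Z^2,  H_2 = Z.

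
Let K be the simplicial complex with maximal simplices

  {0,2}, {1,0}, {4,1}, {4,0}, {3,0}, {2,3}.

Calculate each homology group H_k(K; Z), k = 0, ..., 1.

H_0 ≅ Z,  H_1 ≅ Z^2.

Take the total order 0 < 1 < 2 < 3 < 4 on the vertex set. Then K (dimension 1) consists of the simplices:

  0-simplices (5): [0], [1], [2], [3], [4]
  1-simplices (6): [0,1], [0,2], [0,3], [0,4], [1,4], [2,3]

giving chain groups C_0 ≅ Z^5, C_1 ≅ Z^6.

∂_1: C_1 → C_0 maps an edge to its endpoints' difference, ∂[p,q] = q − p. For instance
  ∂[0,4] = [4] − [0].
As a 5×6 matrix over Z this has rank 4, with invariant factors (1,1,1,1).

Computing H_k = (kernel of ∂_k) / (image of ∂_{k+1}):

  H_0: rank C_0 − rank ∂_1 = 5 − 4 = 1, and the invariant factors of ∂_1 are all 1, so H_0 ≅ Z.
  H_1: rank ker ∂_1 − rank ∂_2 = (6 − 4) − 0 = 2, and there is no ∂_2, so H_1 ≅ Z^2.

(K is a triangulation of a wedge of 2 circles.)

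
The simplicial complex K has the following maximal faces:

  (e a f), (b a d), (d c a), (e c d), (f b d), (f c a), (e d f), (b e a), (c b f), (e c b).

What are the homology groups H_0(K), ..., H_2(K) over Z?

Fix the vertex order a < b < c < d < e < f and write every simplex with vertices in increasing order. Then dim K = 2 and the simplices of K are:

  0-simplices (6): a, b, c, d, e, f
  1-simplices (15): ab, ac, ad, ae, af, bc, bd, be, bf, cd, ce, cf, de, df, ef
  2-simplices (10): abd, abe, acd, acf, aef, bce, bcf, bdf, cde, def

Hence C_0 ≅ Z^6, C_1 ≅ Z^15, C_2 ≅ Z^10.

The boundary map ∂_1: C_1 → C_0 is given by ∂[p,q] = [q] − [p]. For instance
  ∂de = e − d.
The 6×15 boundary matrix has rank 5 and Smith normal form diag(1,1,1,1,1).

∂_2: C_2 → C_1 maps a triangle to the signed sum of its edges. For instance
  ∂acd = cd − ad + ac,
  ∂acf = cf − af + ac.
The 15×10 boundary matrix has rank 10 and Smith normal form diag(1,1,1,1,1,1,1,1,1,2).

Computing H_k = (kernel of ∂_k) / (image of ∂_{k+1}):

  H_0: rank C_0 − rank ∂_1 = 6 − 5 = 1, and the invariant factors of ∂_1 are all 1, so H_0 = Z.
  H_1: rank ker ∂_1 − rank ∂_2 = (15 − 5) − 10 = 0, and ∂_2 has invariant factor 2 > 1, so H_1 = Z_2.
  H_2: rank ker ∂_2 − rank ∂_3 = (10 − 10) − 0 = 0, and there is no ∂_3, so H_2 = 0.

H_0 = Z,  H_1 = Z_2,  H_2 = 0.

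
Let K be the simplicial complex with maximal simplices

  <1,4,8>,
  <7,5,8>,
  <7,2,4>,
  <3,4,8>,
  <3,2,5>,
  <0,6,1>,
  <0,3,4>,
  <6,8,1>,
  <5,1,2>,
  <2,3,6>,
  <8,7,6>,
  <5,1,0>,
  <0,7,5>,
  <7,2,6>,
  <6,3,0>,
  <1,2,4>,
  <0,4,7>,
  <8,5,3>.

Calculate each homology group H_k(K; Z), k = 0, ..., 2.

H_0 ≅ Z,  H_1 ≅ Z^2,  H_2 ≅ Z.

We work with the vertex ordering 0 < 1 < 2 < 3 < 4 < 5 < 6 < 7 < 8. The simplices of K, each written with vertices in increasing order, are:

  0-simplices (9): [0], [1], [2], [3], [4], [5], [6], [7], [8]
  1-simplices (27): (27 of them)
  2-simplices (18): [0,1,5], [0,1,6], [0,3,4], [0,3,6], [0,4,7], [0,5,7], [1,2,4], [1,2,5], [1,4,8], [1,6,8], [2,3,5], [2,3,6], [2,4,7], [2,6,7], [3,4,8], [3,5,8], [5,7,8], [6,7,8]

Hence C_0 ≅ Z^9, C_1 ≅ Z^27, C_2 ≅ Z^18.

Boundary ∂_1: C_1 → C_0 is given by ∂[p,q] = [q] − [p].
The 9×27 boundary matrix has rank 8 and Smith normal form diag(1,1,1,1,1,1,1,1).

Boundary ∂_2: C_2 → C_1 maps a triangle to the signed sum of its edges. For instance
  ∂[3,5,8] = [5,8] − [3,8] + [3,5],
  ∂[1,6,8] = [6,8] − [1,8] + [1,6].
This gives a 27×18 integer matrix of rank 17; reducing to Smith normal form yields diagonal entries (1,1,1,1,1,1,1,1,1,1,1,1,1,1,1,1,1).

From H_k ≅ ker(∂_k) / im(∂_{k+1}) we obtain:

  H_0: rank C_0 − rank ∂_1 = 9 − 8 = 1, and the invariant factors of ∂_1 are all 1, so H_0 = Z.
  H_1: rank ker ∂_1 − rank ∂_2 = (27 − 8) − 17 = 2, and the invariant factors of ∂_2 are all 1, so H_1 = Z^2.
  H_2: rank ker ∂_2 − rank ∂_3 = (18 − 17) − 0 = 1, and there is no ∂_3, so H_2 = Z.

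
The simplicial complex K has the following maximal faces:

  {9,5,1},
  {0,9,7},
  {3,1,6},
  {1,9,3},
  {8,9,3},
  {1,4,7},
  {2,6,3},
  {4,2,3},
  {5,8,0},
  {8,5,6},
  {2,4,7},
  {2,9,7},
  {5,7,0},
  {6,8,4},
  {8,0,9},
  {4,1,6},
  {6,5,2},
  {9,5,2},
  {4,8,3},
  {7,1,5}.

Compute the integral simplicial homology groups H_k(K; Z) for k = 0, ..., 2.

Fix the vertex order 0 < 1 < 2 < 3 < 4 < 5 < 6 < 7 < 8 < 9 and write every simplex with vertices in increasing order. Then dim K = 2 and the simplices of K are:

  0-simplices (10): [0], [1], [2], [3], [4], [5], [6], [7], [8], [9]
  1-simplices (30): (30 of them)
  2-simplices (20): (20 of them)

Hence C_0 ≅ Z^10, C_1 ≅ Z^30, C_2 ≅ Z^20.

Boundary ∂_1: C_1 → C_0 sends each edge [p,q] (with p < q) to q − p.
As a 10×30 matrix over Z this has rank 9, with invariant factors (1,1,1,1,1,1,1,1,1).

Boundary ∂_2: C_2 → C_1 maps a triangle to the signed sum of its edges. For instance
  ∂[1,3,6] = [3,6] − [1,6] + [1,3],
  ∂[3,4,8] = [4,8] − [3,8] + [3,4].
This gives a 30×20 integer matrix of rank 20; reducing to Smith normal form yields diagonal entries (1,1,1,1,1,1,1,1,1,1,1,1,1,1,1,1,1,1,1,2).

Reading off H_k = ker ∂_k / im ∂_{k+1}:

  H_0: rank C_0 − rank ∂_1 = 10 − 9 = 1, and the invariant factors of ∂_1 are all 1, so H_0 ≅ Z.
  H_1: rank ker ∂_1 − rank ∂_2 = (30 − 9) − 20 = 1, and ∂_2 has invariant factor 2 > 1, so H_1 ≅ Z ⊕ Z/2.
  H_2: rank ker ∂_2 − rank ∂_3 = (20 − 20) − 0 = 0, and there is no ∂_3, so H_2 ≅ 0.

H_0 ≅ Z,  H_1 ≅ Z ⊕ Z/2,  H_2 = 0.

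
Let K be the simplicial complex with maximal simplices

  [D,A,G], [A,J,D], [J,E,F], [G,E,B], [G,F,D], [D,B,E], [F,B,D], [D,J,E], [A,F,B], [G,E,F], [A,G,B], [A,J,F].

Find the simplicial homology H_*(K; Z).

Take the total order A < B < D < E < F < G < J on the vertex set. Then K (dimension 2) consists of the simplices:

  0-simplices (7): A, B, D, E, F, G, J
  1-simplices (18): AB, AD, AF, AG, AJ, BD, BE, BF, BG, DE, DF, DG, DJ, EF, EG, EJ, FG, FJ
  2-simplices (12): ABF, ABG, ADG, ADJ, AFJ, BDE, BDF, BEG, DEJ, DFG, EFG, EFJ

Hence C_0 ≅ Z^7, C_1 ≅ Z^18, C_2 ≅ Z^12.

The boundary map ∂_1: C_1 → C_0 maps an edge to its endpoints' difference, ∂[p,q] = q − p. For instance
  ∂BF = F − B.
This gives a 7×18 integer matrix of rank 6; reducing to Smith normal form yields diagonal entries (1,1,1,1,1,1).

The boundary map ∂_2: C_2 → C_1 acts by ∂[p,q,r] = [q,r] − [p,r] + [p,q]. For instance
  ∂ABF = BF − AF + AB,
  ∂ADJ = DJ − AJ + AD.
This gives a 18×12 integer matrix of rank 12; reducing to Smith normal form yields diagonal entries (1,1,1,1,1,1,1,1,1,1,1,2).

Computing H_k = (kernel of ∂_k) / (image of ∂_{k+1}):

  H_0: rank C_0 − rank ∂_1 = 7 − 6 = 1, and the invariant factors of ∂_1 are all 1, so H_0 ≅ Z.
  H_1: rank ker ∂_1 − rank ∂_2 = (18 − 6) − 12 = 0, and ∂_2 has invariant factor 2 > 1, so H_1 ≅ Z_2.
  H_2: rank ker ∂_2 − rank ∂_3 = (12 − 12) − 0 = 0, and there is no ∂_3, so H_2 ≅ 0.

(K is a triangulation of the real projective plane RP^2.)

H_0 = Z,  H_1 = Z_2,  H_2 = 0.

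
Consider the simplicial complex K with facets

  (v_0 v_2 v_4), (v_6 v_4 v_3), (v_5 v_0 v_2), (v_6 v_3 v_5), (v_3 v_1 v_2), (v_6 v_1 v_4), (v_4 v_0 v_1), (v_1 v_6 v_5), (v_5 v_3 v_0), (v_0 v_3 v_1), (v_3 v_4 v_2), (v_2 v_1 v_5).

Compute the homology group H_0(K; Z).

Order the vertices as v_0 < v_1 < v_2 < v_3 < v_4 < v_5 < v_6. Listing each simplex with vertices in this order, K has dimension 2 with simplices:

  0-simplices (7): [v_0], [v_1], [v_2], [v_3], [v_4], [v_5], [v_6]
  1-simplices (18): (18 of them)
  2-simplices (12): (12 of them)

Hence C_0 ≅ Z^7, C_1 ≅ Z^18, C_2 ≅ Z^12.

The boundary map ∂_1: C_1 → C_0 is given by ∂[p,q] = [q] − [p].
The resulting 7×18 matrix has rank 6, and its Smith normal form has invariant factors (1,1,1,1,1,1).

∂_2: C_2 → C_1 sends each 2-simplex [p,q,r] to [q,r] − [p,r] + [p,q]. For instance
  ∂[v_1,v_2,v_5] = [v_2,v_5] − [v_1,v_5] + [v_1,v_2],
  ∂[v_1,v_5,v_6] = [v_5,v_6] − [v_1,v_6] + [v_1,v_5].
This gives a 18×12 integer matrix of rank 12; reducing to Smith normal form yields diagonal entries (1,1,1,1,1,1,1,1,1,1,1,2).

Computing H_k = (kernel of ∂_k) / (image of ∂_{k+1}):

  H_0: rank C_0 − rank ∂_1 = 7 − 6 = 1, and the invariant factors of ∂_1 are all 1, so H_0 = Z.

H_0 = Z.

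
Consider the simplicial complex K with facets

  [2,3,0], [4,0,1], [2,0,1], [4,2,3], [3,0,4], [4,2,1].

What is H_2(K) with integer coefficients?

We work with the vertex ordering 0 < 1 < 2 < 3 < 4. The simplices of K, each written with vertices in increasing order, are:

  0-simplices (5): [0], [1], [2], [3], [4]
  1-simplices (9): [0,1], [0,2], [0,3], [0,4], [1,2], [1,4], [2,3], [2,4], [3,4]
  2-simplices (6): [0,1,2], [0,1,4], [0,2,3], [0,3,4], [1,2,4], [2,3,4]

giving chain groups C_0 ≅ Z^5, C_1 ≅ Z^9, C_2 ≅ Z^6.

∂_1: C_1 → C_0 sends each edge [p,q] (with p < q) to q − p. For instance
  ∂[0,3] = [3] − [0].
This gives a 5×9 integer matrix of rank 4; reducing to Smith normal form yields diagonal entries (1,1,1,1).

Boundary ∂_2: C_2 → C_1 acts by ∂[p,q,r] = [q,r] − [p,r] + [p,q]. For instance
  ∂[1,2,4] = [2,4] − [1,4] + [1,2],
  ∂[0,1,2] = [1,2] − [0,2] + [0,1].
This gives a 9×6 integer matrix of rank 5; reducing to Smith normal form yields diagonal entries (1,1,1,1,1).

Computing H_k = (kernel of ∂_k) / (image of ∂_{k+1}):

  H_2: rank ker ∂_2 − rank ∂_3 = (6 − 5) − 0 = 1, and there is no ∂_3, so H_2 = Z.

(K is a triangulation of the 2-sphere S^2.)

H_2 = Z.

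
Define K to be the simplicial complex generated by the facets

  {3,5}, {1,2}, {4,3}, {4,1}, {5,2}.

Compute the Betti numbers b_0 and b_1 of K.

b_0 = 1, b_1 = 1.

We work with the vertex ordering 1 < 2 < 3 < 4 < 5. The simplices of K, each written with vertices in increasing order, are:

  0-simplices (5): [1], [2], [3], [4], [5]
  1-simplices (5): [1,2], [1,4], [2,5], [3,4], [3,5]

so the chain groups are C_0 ≅ Z^5, C_1 ≅ Z^5.

∂_1: C_1 → C_0 maps an edge to its endpoints' difference, ∂[p,q] = q − p. For instance
  ∂[1,4] = [4] − [1].
The 5×5 boundary matrix has rank 4 and Smith normal form diag(1,1,1,1).

Now H_k = ker ∂_k / im ∂_{k+1}, so:

  H_0: rank C_0 − rank ∂_1 = 5 − 4 = 1, and the invariant factors of ∂_1 are all 1, so H_0 = Z.
  H_1: rank ker ∂_1 − rank ∂_2 = (5 − 4) − 0 = 1, and there is no ∂_2, so H_1 = Z.

Hence the Betti numbers are b_0 = 1, b_1 = 1.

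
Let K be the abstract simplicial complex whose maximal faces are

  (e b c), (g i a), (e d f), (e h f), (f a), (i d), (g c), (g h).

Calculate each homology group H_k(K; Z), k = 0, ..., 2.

Order the vertices as a < b < c < d < e < f < g < h < i. Listing each simplex with vertices in this order, K has dimension 2 with simplices:

  0-simplices (9): a, b, c, d, e, f, g, h, i
  1-simplices (15): af, ag, ai, bc, be, ce, cg, de, df, di, ef, eh, fh, gh, gi
  2-simplices (4): agi, bce, def, efh

giving chain groups C_0 ≅ Z^9, C_1 ≅ Z^15, C_2 ≅ Z^4.

The boundary map ∂_1: C_1 → C_0 is given by ∂[p,q] = [q] − [p].
As a 9×15 matrix over Z this has rank 8, with invariant factors (1,1,1,1,1,1,1,1).

The boundary map ∂_2: C_2 → C_1 maps a triangle to the signed sum of its edges. For instance
  ∂efh = fh − eh + ef,
  ∂bce = ce − be + bc.
This gives a 15×4 integer matrix of rank 4; reducing to Smith normal form yields diagonal entries (1,1,1,1).

Computing H_k = (kernel of ∂_k) / (image of ∂_{k+1}):

  H_0: rank C_0 − rank ∂_1 = 9 − 8 = 1, and the invariant factors of ∂_1 are all 1, so H_0 ≅ Z.
  H_1: rank ker ∂_1 − rank ∂_2 = (15 − 8) − 4 = 3, and the invariant factors of ∂_2 are all 1, so H_1 ≅ Z^3.
  H_2: rank ker ∂_2 − rank ∂_3 = (4 − 4) − 0 = 0, and there is no ∂_3, so H_2 ≅ 0.

H_0 = Z,  H_1 = Z^3,  H_2 = 0.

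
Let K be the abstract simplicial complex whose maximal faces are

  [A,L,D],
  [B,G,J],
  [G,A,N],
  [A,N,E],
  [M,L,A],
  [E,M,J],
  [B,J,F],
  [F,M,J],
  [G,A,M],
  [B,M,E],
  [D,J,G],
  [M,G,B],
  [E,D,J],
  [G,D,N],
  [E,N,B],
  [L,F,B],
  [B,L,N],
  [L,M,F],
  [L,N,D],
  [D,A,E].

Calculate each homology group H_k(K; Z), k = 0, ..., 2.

K has 10 vertices, 30 edges, 20 triangles.
rank ∂_0 = 0, rank ∂_1 = 9 ⇒ b_0 = 10 − 0 − 9 = 1; all invariant factors of ∂_1 are 1 so no torsion. So H_0 = Z.
rank ∂_1 = 9, rank ∂_2 = 20 ⇒ b_1 = 30 − 9 − 20 = 1; ∂_2 has invariant factor(s) [2] giving torsion. So H_1 = Z ⊕ Z/2.
rank ∂_2 = 20, rank ∂_3 = 0 ⇒ b_2 = 20 − 20 − 0 = 0. So H_2 = 0.

H_0 = Z,  H_1 = Z ⊕ Z/2,  H_2 = 0.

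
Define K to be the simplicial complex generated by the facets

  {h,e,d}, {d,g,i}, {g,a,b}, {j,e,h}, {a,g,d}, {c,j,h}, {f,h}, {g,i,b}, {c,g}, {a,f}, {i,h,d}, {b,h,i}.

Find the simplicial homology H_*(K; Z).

H_0 ≅ Z,  H_1 ≅ Z^2,  H_2 = 0.

We work with the vertex ordering a < b < c < d < e < f < g < h < i < j. The simplices of K, each written with vertices in increasing order, are:

  0-simplices (10): a, b, c, d, e, f, g, h, i, j
  1-simplices (20): ab, ad, af, ag, bg, bh, bi, cg, ch, cj, de, dg, dh, di, eh, ej, fh, gi, hi, hj
  2-simplices (9): abg, adg, bgi, bhi, chj, deh, dgi, dhi, ehj

Hence C_0 ≅ Z^10, C_1 ≅ Z^20, C_2 ≅ Z^9.

Boundary ∂_1: C_1 → C_0 is given by ∂[p,q] = [q] − [p]. For instance
  ∂bi = i − b.
As a 10×20 matrix over Z this has rank 9, with invariant factors (1,1,1,1,1,1,1,1,1).

∂_2: C_2 → C_1 maps a triangle to the signed sum of its edges. For instance
  ∂adg = dg − ag + ad,
  ∂dhi = hi − di + dh.
The resulting 20×9 matrix has rank 9, and its Smith normal form has invariant factors (1,1,1,1,1,1,1,1,1).

From H_k ≅ ker(∂_k) / im(∂_{k+1}) we obtain:

  H_0: rank C_0 − rank ∂_1 = 10 − 9 = 1, and the invariant factors of ∂_1 are all 1, so H_0 ≅ Z.
  H_1: rank ker ∂_1 − rank ∂_2 = (20 − 9) − 9 = 2, and the invariant factors of ∂_2 are all 1, so H_1 ≅ Z^2.
  H_2: rank ker ∂_2 − rank ∂_3 = (9 − 9) − 0 = 0, and there is no ∂_3, so H_2 ≅ 0.

As a check, the Euler characteristic is 10 − 20 + 9 = -1, which agrees with 1 − 2 + 0 = -1.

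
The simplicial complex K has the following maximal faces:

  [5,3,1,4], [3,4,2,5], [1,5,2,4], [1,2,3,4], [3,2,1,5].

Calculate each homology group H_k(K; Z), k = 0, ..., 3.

H_0 = Z,  H_1 = 0,  H_2 = 0,  H_3 = Z.

Take the total order 1 < 2 < 3 < 4 < 5 on the vertex set. Then K (dimension 3) consists of the simplices:

  0-simplices (5): [1], [2], [3], [4], [5]
  1-simplices (10): [1,2], [1,3], [1,4], [1,5], [2,3], [2,4], [2,5], [3,4], [3,5], [4,5]
  2-simplices (10): [1,2,3], [1,2,4], [1,2,5], [1,3,4], [1,3,5], [1,4,5], [2,3,4], [2,3,5], [2,4,5], [3,4,5]
  3-simplices (5): [1,2,3,4], [1,2,3,5], [1,2,4,5], [1,3,4,5], [2,3,4,5]

Hence C_0 ≅ Z^5, C_1 ≅ Z^10, C_2 ≅ Z^10, C_3 ≅ Z^5.

The boundary map ∂_1: C_1 → C_0 is given by ∂[p,q] = [q] − [p].
This gives a 5×10 integer matrix of rank 4; reducing to Smith normal form yields diagonal entries (1,1,1,1).

∂_2: C_2 → C_1 maps a triangle to the signed sum of its edges. For instance
  ∂[1,3,4] = [3,4] − [1,4] + [1,3],
  ∂[2,3,5] = [3,5] − [2,5] + [2,3].
The resulting 10×10 matrix has rank 6, and its Smith normal form has invariant factors (1,1,1,1,1,1).

The boundary map ∂_3: C_3 → C_2 sends each 3-simplex σ to the alternating sum Σ_i (−1)^i (σ with its i-th vertex removed). For instance
  ∂[2,3,4,5] = [3,4,5] − [2,4,5] + [2,3,5] − [2,3,4],
  ∂[1,2,3,4] = [2,3,4] − [1,3,4] + [1,2,4] − [1,2,3].
As a 10×5 matrix over Z this has rank 4, with invariant factors (1,1,1,1).

Now H_k = ker ∂_k / im ∂_{k+1}, so:

  H_0: rank C_0 − rank ∂_1 = 5 − 4 = 1, and the invariant factors of ∂_1 are all 1, so H_0 ≅ Z.
  H_1: rank ker ∂_1 − rank ∂_2 = (10 − 4) − 6 = 0, and the invariant factors of ∂_2 are all 1, so H_1 ≅ 0.
  H_2: rank ker ∂_2 − rank ∂_3 = (10 − 6) − 4 = 0, and the invariant factors of ∂_3 are all 1, so H_2 ≅ 0.
  H_3: rank ker ∂_3 − rank ∂_4 = (5 − 4) − 0 = 1, and there is no ∂_4, so H_3 ≅ Z.

As a check, the Euler characteristic is 5 − 10 + 10 − 5 = 0, which agrees with 1 − 0 + 0 − 1 = 0.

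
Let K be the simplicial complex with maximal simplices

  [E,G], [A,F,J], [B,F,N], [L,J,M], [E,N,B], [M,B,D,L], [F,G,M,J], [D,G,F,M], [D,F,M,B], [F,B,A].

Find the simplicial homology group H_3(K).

Take the total order A < B < D < E < F < G < J < L < M < N on the vertex set. Then K (dimension 3) consists of the simplices:

  0-simplices (10): A, B, D, E, F, G, J, L, M, N
  1-simplices (24): AB, AF, AJ, BD, BE, BF, BL, BM, BN, DF, DG, DL, DM, EG, EN, FG, FJ, FM, FN, GJ, GM, JL, JM, LM
  2-simplices (18): ABF, AFJ, BDF, BDL, BDM, BEN, BFM, BFN, BLM, DFG, DFM, DGM, DLM, FGJ, FGM, FJM, GJM, JLM
  3-simplices (4): BDFM, BDLM, DFGM, FGJM

giving chain groups C_0 ≅ Z^10, C_1 ≅ Z^24, C_2 ≅ Z^18, C_3 ≅ Z^4.

The boundary map ∂_1: C_1 → C_0 is given by ∂[p,q] = [q] − [p]. For instance
  ∂AJ = J − A.
This gives a 10×24 integer matrix of rank 9; reducing to Smith normal form yields diagonal entries (1,1,1,1,1,1,1,1,1).

Boundary ∂_2: C_2 → C_1 sends each 2-simplex [p,q,r] to [q,r] − [p,r] + [p,q]. For instance
  ∂BDF = DF − BF + BD,
  ∂BFM = FM − BM + BF.
This gives a 24×18 integer matrix of rank 14; reducing to Smith normal form yields diagonal entries (1,1,1,1,1,1,1,1,1,1,1,1,1,1).

Boundary ∂_3: C_3 → C_2 sends each 3-simplex σ to the alternating sum Σ_i (−1)^i (σ with its i-th vertex removed). For instance
  ∂BDLM = DLM − BLM + BDM − BDL,
  ∂BDFM = DFM − BFM + BDM − BDF.
As a 18×4 matrix over Z this has rank 4, with invariant factors (1,1,1,1).

Reading off H_k = ker ∂_k / im ∂_{k+1}:

  H_3: rank ker ∂_3 − rank ∂_4 = (4 − 4) − 0 = 0, and there is no ∂_4, so H_3 ≅ 0.

H_3 = 0.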